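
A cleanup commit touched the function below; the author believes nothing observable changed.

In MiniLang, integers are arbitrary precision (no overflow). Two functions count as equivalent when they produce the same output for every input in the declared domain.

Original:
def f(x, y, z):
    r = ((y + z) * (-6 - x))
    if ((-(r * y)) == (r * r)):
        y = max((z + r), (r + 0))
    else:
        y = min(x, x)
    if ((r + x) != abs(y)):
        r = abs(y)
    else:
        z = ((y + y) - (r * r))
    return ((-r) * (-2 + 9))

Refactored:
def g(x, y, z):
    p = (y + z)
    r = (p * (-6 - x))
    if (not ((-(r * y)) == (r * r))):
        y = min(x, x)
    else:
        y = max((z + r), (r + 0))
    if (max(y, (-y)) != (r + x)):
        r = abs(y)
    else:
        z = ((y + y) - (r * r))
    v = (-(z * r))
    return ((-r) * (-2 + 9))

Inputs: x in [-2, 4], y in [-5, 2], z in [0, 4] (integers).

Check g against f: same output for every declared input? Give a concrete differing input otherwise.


Behavior is preserved: although min/max/abs usage differs; and boolean connective usage differs; and arithmetic usage differs; and local variable names differ; and statement counts differ, the outputs never diverge.
As a probe, take x=-1, y=-5, z=4: f runs r = 5; ((-(r * y)) == (r * r)) -> true; y = 9; ((r + x) != abs(y)) -> true; r = 9; return -63; g runs p = -1; r = 5; (not ((-(r * y)) == (r * r))) -> false; y = 9; (max(y, (-y)) != (r + x)) -> true; r = 9; v = -36; return -63; both end at -63.
An exhaustive pass over the 280 declared inputs shows identical outputs.
verdict: equivalent


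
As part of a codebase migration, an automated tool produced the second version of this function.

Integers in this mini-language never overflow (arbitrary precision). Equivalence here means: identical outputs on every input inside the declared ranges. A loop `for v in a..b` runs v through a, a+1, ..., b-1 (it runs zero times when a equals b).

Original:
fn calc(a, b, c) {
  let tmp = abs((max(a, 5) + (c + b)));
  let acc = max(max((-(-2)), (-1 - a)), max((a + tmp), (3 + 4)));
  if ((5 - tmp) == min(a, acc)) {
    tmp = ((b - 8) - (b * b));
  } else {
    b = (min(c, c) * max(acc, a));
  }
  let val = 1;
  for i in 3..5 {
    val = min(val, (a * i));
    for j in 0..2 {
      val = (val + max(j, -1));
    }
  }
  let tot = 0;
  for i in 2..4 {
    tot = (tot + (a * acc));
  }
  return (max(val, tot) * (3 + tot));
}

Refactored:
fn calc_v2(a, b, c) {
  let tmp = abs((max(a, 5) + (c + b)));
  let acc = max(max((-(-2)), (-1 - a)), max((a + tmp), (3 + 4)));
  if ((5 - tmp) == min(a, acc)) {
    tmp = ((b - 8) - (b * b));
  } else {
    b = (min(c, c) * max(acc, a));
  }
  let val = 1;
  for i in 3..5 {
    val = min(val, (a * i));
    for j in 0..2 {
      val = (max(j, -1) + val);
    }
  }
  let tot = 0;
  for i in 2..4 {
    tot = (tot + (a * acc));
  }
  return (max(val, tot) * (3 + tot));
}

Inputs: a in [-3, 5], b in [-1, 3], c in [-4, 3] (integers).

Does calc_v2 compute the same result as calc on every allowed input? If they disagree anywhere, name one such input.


Equivalent — the differences include same computation, different form, yet no declared input distinguishes the two.
Tracing a=1, b=2, c=-2: calc: tmp becomes 5; next acc becomes 7; next ((5 - tmp) == min(a, acc)) evaluates to false; next b becomes -14; next val becomes 1; next at i=3:; next val becomes 1; next at j=0:; next val becomes 1; next at j=1:; next val becomes 2; next at i=4:; next val becomes 2; next at j=0:; next val becomes 2; next at j=1:; next val becomes 3; next tot becomes 0; next at i=2:; next tot becomes 7; next at i=3:; next tot becomes 14; next final value 238 | calc_v2: tmp becomes 5; next acc becomes 7; next ((5 - tmp) == min(a, acc)) evaluates to false; next b becomes -14; next val becomes 1; next at i=3:; next val becomes 1; next at j=0:; next val becomes 1; next at j=1:; next val becomes 2; next at i=4:; next val becomes 2; next at j=0:; next val becomes 2; next at j=1:; next val becomes 3; next tot becomes 0; next at i=2:; next tot becomes 7; next at i=3:; next tot becomes 14; next final value 238 — matching result 238.
Sweeping the whole domain (360 inputs) finds no disagreement.
verdict: equivalent


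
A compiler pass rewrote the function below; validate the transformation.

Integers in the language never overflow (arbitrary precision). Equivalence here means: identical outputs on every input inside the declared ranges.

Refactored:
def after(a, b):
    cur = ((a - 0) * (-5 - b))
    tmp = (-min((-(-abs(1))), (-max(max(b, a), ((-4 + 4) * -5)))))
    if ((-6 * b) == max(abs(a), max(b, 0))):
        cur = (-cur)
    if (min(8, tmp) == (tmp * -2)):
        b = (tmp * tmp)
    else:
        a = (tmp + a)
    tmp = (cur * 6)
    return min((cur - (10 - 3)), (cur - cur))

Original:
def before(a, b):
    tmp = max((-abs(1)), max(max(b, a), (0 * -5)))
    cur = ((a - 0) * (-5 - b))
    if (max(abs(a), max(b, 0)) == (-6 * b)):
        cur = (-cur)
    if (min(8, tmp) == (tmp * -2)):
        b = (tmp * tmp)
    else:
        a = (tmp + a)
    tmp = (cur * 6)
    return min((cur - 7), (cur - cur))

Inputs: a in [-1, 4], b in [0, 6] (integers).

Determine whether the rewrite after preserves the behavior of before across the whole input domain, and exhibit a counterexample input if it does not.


Although arithmetic usage differs, plus constant usage differs, plus min/max/abs usage differs, 42/42 inputs agree.
verdict: equivalent


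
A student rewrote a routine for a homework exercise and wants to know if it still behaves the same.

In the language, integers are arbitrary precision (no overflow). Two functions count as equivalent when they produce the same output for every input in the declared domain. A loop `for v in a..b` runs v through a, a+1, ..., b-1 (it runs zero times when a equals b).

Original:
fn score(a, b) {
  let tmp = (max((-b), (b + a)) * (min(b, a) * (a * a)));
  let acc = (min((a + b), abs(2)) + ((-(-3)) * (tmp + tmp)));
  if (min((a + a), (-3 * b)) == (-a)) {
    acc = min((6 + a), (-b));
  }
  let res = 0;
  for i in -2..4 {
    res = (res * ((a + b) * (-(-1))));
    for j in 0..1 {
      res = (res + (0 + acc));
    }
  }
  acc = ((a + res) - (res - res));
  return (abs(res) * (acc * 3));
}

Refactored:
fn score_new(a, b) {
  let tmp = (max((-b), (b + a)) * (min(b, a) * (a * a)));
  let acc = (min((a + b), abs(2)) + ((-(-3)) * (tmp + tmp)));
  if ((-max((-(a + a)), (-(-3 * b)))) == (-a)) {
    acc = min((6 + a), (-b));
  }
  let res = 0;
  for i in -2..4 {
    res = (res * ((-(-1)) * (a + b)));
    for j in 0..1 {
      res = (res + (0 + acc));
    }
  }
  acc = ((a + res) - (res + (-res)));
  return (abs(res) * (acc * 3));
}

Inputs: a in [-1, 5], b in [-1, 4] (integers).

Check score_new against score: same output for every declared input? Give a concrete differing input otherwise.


Although min/max/abs usage differs, plus arithmetic usage differs, 42/42 inputs agree.
verdict: equivalent


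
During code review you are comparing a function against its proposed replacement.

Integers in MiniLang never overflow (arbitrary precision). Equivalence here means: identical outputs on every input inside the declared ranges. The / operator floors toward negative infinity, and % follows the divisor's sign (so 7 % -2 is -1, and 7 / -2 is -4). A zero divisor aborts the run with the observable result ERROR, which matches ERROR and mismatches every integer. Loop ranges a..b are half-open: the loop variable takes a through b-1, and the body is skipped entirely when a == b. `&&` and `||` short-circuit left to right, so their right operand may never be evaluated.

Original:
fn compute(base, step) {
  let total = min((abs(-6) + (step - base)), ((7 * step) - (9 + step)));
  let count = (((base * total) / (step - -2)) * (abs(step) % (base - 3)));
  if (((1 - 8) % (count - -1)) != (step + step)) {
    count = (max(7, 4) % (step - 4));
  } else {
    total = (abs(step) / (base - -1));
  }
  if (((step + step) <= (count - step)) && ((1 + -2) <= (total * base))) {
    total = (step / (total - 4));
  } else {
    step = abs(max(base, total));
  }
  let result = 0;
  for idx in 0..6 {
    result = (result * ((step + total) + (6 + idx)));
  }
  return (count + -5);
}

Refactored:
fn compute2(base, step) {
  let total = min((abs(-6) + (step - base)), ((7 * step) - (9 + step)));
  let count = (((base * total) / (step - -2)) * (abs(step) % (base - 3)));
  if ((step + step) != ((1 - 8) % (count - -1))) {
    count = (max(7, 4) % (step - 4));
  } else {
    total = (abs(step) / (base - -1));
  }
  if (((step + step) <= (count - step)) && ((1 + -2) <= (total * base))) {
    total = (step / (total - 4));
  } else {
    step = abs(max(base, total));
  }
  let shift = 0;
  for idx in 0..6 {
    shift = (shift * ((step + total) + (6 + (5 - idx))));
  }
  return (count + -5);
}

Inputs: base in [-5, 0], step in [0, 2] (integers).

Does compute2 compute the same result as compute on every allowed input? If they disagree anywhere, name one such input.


Reading the diff, among the changes: arithmetic usage differs; and local variable names differ; and constant usage differs.
Spot check at base=-3, step=1 — compute: total := -3 | count := -15 | (((1 - 8) % (count - -1)) != (step + step)): true | count := -2 | (((step + step) <= (count - step)) && ((1 + -2) <= (total * base))): false | step := 3 | result := 0 | iter idx=0: | result := 0 | iter idx=1: | result := 0 | iter idx=2: | result := 0 | iter idx=3: | result := 0 | iter idx=4: | result := 0 | iter idx=5: | result := 0 | result -7. compute2: total := -3 | count := -15 | ((step + step) != ((1 - 8) % (count - -1))): true | count := -2 | (((step + step) <= (count - step)) && ((1 + -2) <= (total * base))): false | step := 3 | shift := 0 | iter idx=0: | shift := 0 | iter idx=1: | shift := 0 | iter idx=2: | shift := 0 | iter idx=3: | shift := 0 | iter idx=4: | shift := 0 | iter idx=5: | shift := 0 | result -7. Both give -7.
Sweeping the whole domain (18 inputs) finds no disagreement.
verdict: equivalent


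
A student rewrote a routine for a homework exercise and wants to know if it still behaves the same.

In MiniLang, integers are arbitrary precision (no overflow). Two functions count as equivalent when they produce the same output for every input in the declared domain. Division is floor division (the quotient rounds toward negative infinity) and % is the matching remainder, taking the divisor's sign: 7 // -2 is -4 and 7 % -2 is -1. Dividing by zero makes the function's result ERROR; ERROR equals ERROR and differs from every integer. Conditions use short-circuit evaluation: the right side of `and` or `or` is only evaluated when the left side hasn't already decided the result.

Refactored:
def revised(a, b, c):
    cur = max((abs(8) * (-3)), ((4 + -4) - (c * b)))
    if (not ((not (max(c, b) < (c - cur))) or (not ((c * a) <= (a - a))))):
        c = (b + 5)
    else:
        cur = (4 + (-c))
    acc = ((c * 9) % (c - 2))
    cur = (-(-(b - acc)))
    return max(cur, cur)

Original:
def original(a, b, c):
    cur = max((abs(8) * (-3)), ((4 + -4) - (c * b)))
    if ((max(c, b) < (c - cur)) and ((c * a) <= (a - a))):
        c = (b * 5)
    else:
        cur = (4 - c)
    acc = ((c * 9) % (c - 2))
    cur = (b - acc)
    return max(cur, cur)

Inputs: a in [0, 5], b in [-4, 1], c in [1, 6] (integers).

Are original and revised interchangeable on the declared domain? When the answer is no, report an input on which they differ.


On input a=0, b=1, c=1, original returns 1 while revised returns -1.
verdict: not equivalent; witness: a=0, b=1, c=1


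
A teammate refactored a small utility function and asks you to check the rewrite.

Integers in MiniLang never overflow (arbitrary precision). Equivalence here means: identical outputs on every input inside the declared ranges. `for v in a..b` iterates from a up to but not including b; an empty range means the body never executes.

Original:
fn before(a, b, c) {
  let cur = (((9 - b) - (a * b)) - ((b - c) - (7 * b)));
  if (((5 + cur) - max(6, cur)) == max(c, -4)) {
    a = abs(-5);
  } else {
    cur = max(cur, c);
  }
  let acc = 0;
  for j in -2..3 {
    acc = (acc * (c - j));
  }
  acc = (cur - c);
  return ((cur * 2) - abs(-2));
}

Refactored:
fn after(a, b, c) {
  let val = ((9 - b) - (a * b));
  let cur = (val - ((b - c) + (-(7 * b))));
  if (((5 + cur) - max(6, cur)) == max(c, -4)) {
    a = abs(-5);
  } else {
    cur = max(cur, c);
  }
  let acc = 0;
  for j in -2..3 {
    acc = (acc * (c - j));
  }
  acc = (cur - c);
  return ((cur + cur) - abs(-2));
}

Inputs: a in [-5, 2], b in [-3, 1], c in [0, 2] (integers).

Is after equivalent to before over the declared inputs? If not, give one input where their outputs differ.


Behavior is preserved: although arithmetic usage differs; and local variable names differ; and constant usage differs; and statement counts differ, the outputs never diverge.
Tracing a=0, b=0, c=1: before: cur becomes 10; next (((5 + cur) - max(6, cur)) == max(c, -4)) evaluates to false; next cur becomes 10; next acc becomes 0; next at j=-2:; next acc becomes 0; next at j=-1:; next acc becomes 0; next at j=0:; next acc becomes 0; next at j=1:; next acc becomes 0; next at j=2:; next acc becomes 0; next acc becomes 9; next final value 18 | after: val becomes 9; next cur becomes 10; next (((5 + cur) - max(6, cur)) == max(c, -4)) evaluates to false; next cur becomes 10; next acc becomes 0; next at j=-2:; next acc becomes 0; next at j=-1:; next acc becomes 0; next at j=0:; next acc becomes 0; next at j=1:; next acc becomes 0; next at j=2:; next acc becomes 0; next acc becomes 9; next final value 18 — matching result 18.
An exhaustive pass over the 120 declared inputs shows identical outputs.
verdict: equivalent


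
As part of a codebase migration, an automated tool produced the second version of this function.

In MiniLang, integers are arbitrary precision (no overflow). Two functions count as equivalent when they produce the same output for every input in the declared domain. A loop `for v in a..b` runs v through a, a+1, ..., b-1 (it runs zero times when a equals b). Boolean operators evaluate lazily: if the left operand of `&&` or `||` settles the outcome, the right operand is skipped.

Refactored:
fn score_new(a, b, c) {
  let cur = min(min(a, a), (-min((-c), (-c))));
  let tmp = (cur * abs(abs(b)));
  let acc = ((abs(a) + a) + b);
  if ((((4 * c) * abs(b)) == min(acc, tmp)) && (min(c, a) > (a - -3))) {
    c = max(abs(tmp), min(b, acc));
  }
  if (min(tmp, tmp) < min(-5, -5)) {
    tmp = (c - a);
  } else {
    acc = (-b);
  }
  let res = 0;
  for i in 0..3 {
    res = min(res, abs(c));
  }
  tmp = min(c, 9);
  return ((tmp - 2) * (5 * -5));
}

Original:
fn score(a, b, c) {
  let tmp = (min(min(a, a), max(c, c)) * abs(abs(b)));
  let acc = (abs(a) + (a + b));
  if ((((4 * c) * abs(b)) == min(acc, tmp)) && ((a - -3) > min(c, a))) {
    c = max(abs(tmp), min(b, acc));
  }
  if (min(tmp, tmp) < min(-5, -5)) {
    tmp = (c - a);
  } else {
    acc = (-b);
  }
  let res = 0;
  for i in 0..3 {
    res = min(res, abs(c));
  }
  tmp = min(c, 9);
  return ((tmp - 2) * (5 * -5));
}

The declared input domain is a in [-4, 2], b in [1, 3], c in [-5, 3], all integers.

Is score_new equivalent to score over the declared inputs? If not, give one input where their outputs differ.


a=-4, b=1, c=-1 yields -50 from score but 75 from score_new.
verdict: not equivalent; witness: a=-4, b=1, c=-1


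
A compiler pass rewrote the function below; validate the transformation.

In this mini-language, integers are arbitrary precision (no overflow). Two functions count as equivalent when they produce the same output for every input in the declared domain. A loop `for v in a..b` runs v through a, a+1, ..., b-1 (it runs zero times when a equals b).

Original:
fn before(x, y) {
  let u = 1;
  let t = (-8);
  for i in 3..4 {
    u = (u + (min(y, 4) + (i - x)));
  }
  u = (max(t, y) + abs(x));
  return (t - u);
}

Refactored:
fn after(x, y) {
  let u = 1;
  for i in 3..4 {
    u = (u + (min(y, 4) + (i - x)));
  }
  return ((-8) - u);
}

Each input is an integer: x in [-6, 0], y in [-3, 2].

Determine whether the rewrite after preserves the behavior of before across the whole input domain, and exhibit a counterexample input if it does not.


These are not equivalent — on x=-6, y=-3 the outputs split (-11 vs -15).
before: u = 1; t = -8; [i=3]; u = 7; u = 3; return -11
after: u = 1; [i=3]; u = 7; return -15
verdict: not equivalent; witness: x=-6, y=-3


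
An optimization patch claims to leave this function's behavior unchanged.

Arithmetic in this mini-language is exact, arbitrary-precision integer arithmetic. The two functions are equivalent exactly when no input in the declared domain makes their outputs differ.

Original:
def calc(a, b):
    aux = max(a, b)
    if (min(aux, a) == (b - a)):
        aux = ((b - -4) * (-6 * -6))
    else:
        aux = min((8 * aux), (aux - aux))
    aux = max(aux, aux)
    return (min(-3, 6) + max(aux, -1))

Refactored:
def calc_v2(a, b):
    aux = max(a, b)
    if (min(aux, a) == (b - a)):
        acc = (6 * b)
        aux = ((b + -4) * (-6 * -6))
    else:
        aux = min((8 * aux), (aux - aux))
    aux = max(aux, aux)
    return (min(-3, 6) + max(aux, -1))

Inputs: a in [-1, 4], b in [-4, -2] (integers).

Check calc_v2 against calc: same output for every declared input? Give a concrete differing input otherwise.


These are not equivalent — on a=-1, b=-2 the outputs split (69 vs -4).
calc: aux := -1 | (min(aux, a) == (b - a)): true | aux := 72 | aux := 72 | result 69
calc_v2: aux := -1 | (min(aux, a) == (b - a)): true | acc := -12 | aux := -216 | aux := -216 | result -4
verdict: not equivalent; witness: a=-1, b=-2


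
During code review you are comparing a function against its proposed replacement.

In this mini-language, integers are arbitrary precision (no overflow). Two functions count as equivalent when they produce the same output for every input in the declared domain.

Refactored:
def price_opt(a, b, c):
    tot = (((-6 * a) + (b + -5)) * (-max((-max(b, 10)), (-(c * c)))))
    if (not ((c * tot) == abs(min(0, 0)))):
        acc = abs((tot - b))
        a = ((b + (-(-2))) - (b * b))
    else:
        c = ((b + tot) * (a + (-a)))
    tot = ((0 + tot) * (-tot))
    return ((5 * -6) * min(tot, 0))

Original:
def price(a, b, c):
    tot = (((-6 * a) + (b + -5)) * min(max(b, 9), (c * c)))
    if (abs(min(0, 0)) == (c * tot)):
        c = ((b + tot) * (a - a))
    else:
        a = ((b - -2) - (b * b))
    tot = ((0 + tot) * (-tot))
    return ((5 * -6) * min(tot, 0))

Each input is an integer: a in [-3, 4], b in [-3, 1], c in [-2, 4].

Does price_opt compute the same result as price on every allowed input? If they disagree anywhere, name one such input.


The rewrite breaks on a=-3, b=-3, c=4, where the results are 243000 and 300000.
price: tot := 90 | (abs(min(0, 0)) == (c * tot)): false | a := -10 | tot := -8100 | result 243000
price_opt: tot := 100 | (not ((c * tot) == abs(min(0, 0)))): true | acc := 103 | a := -10 | tot := -10000 | result 300000
verdict: not equivalent; witness: a=-3, b=-3, c=4


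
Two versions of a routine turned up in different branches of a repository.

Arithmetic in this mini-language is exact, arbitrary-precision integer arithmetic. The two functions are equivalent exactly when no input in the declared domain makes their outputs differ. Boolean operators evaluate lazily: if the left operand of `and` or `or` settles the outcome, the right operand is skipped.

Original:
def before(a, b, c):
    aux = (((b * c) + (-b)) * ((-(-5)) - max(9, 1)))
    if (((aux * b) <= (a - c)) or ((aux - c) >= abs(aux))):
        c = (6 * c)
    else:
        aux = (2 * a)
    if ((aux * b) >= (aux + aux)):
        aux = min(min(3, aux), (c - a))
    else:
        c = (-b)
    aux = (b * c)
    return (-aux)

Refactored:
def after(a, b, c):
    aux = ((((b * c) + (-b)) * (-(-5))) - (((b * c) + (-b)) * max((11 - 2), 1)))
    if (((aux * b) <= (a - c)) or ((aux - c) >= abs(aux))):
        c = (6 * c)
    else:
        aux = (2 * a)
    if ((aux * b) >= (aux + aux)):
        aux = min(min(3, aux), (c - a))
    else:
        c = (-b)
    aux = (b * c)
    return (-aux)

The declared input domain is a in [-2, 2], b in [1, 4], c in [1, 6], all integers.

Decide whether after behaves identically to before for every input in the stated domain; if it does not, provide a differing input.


Comparing the listings, the differences include: arithmetic usage differs; constant usage differs.
One worked example (a=0, b=4, c=1) — before: aux = 0; (((aux * b) <= (a - c)) or ((aux - c) >= abs(aux))) -> false; aux = 0; ((aux * b) >= (aux + aux)) -> true; aux = 0; aux = 4; return -4; after: aux = 0; (((aux * b) <= (a - c)) or ((aux - c) >= abs(aux))) -> false; aux = 0; ((aux * b) >= (aux + aux)) -> true; aux = 0; aux = 4; return -4; agreement on -4.
Across all 120 domain points the two functions coincide.
verdict: equivalent


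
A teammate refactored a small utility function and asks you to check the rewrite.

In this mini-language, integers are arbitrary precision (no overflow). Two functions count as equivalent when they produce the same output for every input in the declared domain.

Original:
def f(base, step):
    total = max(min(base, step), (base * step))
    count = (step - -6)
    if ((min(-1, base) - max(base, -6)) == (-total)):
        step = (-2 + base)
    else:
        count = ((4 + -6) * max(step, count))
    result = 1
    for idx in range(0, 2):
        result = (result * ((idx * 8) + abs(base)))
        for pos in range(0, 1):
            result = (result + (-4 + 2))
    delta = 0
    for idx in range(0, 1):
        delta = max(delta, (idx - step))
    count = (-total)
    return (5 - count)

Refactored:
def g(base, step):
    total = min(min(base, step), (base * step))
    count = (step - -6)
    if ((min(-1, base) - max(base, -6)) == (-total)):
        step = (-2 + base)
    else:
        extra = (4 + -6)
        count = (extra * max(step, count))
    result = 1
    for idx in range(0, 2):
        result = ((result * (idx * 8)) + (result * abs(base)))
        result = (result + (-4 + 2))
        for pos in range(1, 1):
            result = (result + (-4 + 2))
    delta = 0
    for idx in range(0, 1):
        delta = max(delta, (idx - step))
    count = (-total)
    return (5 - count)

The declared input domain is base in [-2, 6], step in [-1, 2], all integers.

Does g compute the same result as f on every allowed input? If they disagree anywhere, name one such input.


Try base=-2, step=-1.
f: total=2, then count=5, then ((min(-1, base) - max(base, -6)) == (-total)) is false, then count=-10, then result=1, then (idx=0), then result=2, then (pos=0), then result=0, then (idx=1), then result=0, then (pos=0), then result=-2, then delta=0, then (idx=0), then delta=1, then count=-2, then returns 7
g: total=-2, then count=5, then ((min(-1, base) - max(base, -6)) == (-total)) is false, then extra=-2, then count=-10, then result=1, then (idx=0), then result=2, then result=0, then the loop over pos runs zero times, then (idx=1), then result=0, then result=-2, then the loop over pos runs zero times, then delta=0, then (idx=0), then delta=1, then count=2, then returns 3
7 vs 3 — the two versions disagree here.
verdict: not equivalent; witness: base=-2, step=-1


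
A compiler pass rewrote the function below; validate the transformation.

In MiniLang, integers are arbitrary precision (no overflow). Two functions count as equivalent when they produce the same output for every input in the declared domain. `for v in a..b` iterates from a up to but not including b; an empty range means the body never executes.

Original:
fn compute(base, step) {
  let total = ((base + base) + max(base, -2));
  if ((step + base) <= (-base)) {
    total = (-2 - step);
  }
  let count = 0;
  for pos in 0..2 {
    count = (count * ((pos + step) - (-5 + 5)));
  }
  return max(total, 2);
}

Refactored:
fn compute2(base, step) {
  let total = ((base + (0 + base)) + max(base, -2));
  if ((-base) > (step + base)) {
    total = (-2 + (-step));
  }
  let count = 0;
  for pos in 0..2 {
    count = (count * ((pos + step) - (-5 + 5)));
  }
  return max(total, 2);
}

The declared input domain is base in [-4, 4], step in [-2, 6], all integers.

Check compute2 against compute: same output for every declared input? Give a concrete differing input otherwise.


Take base=1, step=-2.
compute: total = 3; ((step + base) <= (-base)) -> true; total = 0; count = 0; [pos=0]; count = 0; [pos=1]; count = 0; return 2
compute2: total = 3; ((-base) > (step + base)) -> false; count = 0; [pos=0]; count = 0; [pos=1]; count = 0; return 3
2 vs 3 — the two versions disagree here.
verdict: not equivalent; witness: base=1, step=-2


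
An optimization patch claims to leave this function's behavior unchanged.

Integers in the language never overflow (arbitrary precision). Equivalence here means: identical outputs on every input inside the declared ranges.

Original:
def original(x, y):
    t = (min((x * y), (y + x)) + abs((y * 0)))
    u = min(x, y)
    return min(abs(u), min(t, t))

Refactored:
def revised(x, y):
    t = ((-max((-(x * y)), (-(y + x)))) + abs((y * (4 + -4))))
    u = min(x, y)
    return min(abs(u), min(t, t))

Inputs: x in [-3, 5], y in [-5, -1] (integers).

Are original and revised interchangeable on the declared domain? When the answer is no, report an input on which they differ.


Behavior is preserved: although min/max/abs usage differs, constant usage differs, arithmetic usage differs, the outputs never diverge.
As a probe, take x=2, y=-1: original runs t=-2, then u=-1, then returns -2; revised runs t=-2, then u=-1, then returns -2; both end at -2.
Checked all 45 inputs in the declared domain: the outputs agree on every one.
verdict: equivalent


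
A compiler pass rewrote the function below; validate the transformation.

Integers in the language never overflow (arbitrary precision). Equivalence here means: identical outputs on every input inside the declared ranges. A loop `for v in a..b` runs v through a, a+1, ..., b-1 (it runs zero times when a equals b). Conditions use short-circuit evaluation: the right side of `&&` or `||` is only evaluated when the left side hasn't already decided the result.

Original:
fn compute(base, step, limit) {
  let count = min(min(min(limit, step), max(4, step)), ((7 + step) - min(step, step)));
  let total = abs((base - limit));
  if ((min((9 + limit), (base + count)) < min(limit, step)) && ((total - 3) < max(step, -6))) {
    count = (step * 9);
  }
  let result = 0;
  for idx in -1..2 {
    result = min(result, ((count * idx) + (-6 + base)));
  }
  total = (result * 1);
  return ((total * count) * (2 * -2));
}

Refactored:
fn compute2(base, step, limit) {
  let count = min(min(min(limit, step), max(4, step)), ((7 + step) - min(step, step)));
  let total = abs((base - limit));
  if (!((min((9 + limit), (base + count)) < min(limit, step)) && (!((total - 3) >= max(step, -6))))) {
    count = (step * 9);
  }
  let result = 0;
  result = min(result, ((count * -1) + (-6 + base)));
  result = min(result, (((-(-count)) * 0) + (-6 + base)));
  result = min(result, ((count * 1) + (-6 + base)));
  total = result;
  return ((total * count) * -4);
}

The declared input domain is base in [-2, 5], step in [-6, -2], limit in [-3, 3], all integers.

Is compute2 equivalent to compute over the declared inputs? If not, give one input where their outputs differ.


Try base=-2, step=-6, limit=-3.
compute: count=-6, then total=1, then ((min((9 + limit), (base + count)) < min(limit, step)) && ((total - 3) < max(step, -6))) is false, then result=0, then (idx=-1), then result=-2, then (idx=0), then result=-8, then (idx=1), then result=-14, then total=-14, then returns -336
compute2: count=-6, then total=1, then (!((min((9 + limit), (base + count)) < min(limit, step)) && (!((total - 3) >= max(step, -6))))) is true, then count=-54, then result=0, then result=0, then result=-8, then result=-62, then total=-62, then returns -13392
-336 and -13392 differ, so these are not the same function on this domain.
verdict: not equivalent; witness: base=-2, step=-6, limit=-3


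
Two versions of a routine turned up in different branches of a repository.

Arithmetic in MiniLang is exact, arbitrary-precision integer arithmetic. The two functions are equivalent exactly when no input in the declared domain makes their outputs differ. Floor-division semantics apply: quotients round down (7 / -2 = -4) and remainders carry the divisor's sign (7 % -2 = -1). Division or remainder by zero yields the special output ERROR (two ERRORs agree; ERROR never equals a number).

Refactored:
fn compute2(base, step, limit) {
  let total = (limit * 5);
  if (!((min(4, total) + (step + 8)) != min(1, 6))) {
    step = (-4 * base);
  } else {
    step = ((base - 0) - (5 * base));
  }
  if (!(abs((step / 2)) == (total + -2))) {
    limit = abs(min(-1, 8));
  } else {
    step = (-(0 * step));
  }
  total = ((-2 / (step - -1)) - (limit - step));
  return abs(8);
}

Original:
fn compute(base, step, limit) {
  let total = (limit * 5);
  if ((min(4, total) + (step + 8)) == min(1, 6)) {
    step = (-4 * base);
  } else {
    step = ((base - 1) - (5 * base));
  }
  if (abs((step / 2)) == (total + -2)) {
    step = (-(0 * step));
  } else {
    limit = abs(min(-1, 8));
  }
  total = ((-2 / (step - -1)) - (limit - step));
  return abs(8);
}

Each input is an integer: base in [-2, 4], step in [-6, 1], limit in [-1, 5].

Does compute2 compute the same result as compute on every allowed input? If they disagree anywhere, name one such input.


Take base=0, step=-6, limit=-1.
compute: total=-5, then ((min(4, total) + (step + 8)) == min(1, 6)) is false, then step=-1, then (abs((step / 2)) == (total + -2)) is false, then limit=1, then a zero divisor aborts: ERROR
compute2: total=-5, then (!((min(4, total) + (step + 8)) != min(1, 6))) is false, then step=0, then (!(abs((step / 2)) == (total + -2))) is true, then limit=1, then total=-3, then returns 8
ERROR != 8, so the rewrite changes behavior.
verdict: not equivalent; witness: base=0, step=-6, limit=-1


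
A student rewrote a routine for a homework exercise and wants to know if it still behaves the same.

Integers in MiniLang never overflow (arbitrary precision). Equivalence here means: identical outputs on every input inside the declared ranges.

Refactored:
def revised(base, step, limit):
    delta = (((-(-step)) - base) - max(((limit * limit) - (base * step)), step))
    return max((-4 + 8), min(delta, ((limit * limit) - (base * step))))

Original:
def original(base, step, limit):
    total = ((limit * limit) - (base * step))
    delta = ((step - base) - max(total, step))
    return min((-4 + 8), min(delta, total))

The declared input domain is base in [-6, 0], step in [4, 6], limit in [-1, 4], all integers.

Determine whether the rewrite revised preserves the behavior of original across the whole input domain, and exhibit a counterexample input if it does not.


The rewrite breaks on base=-6, step=4, limit=-1, where the results are -15 and 4.
original: total=25, then delta=-15, then returns -15
revised: delta=-15, then returns 4
verdict: not equivalent; witness: base=-6, step=4, limit=-1


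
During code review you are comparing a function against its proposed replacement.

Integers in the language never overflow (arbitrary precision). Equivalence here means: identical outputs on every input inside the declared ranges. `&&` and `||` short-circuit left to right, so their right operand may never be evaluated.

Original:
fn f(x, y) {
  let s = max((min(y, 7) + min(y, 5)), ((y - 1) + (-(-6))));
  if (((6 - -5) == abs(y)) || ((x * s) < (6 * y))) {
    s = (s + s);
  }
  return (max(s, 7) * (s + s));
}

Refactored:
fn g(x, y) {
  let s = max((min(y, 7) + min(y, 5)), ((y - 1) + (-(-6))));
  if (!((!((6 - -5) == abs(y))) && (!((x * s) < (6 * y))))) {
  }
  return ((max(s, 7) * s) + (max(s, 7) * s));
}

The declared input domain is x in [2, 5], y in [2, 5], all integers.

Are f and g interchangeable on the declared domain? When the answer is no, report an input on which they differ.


Not equivalent: x=2, y=3 separates them (512 vs 128).
f: s = 8; (((6 - -5) == abs(y)) || ((x * s) < (6 * y))) -> true; s = 16; return 512
g: s = 8; (!((!((6 - -5) == abs(y))) && (!((x * s) < (6 * y))))) -> true; return 128
verdict: not equivalent; witness: x=2, y=3


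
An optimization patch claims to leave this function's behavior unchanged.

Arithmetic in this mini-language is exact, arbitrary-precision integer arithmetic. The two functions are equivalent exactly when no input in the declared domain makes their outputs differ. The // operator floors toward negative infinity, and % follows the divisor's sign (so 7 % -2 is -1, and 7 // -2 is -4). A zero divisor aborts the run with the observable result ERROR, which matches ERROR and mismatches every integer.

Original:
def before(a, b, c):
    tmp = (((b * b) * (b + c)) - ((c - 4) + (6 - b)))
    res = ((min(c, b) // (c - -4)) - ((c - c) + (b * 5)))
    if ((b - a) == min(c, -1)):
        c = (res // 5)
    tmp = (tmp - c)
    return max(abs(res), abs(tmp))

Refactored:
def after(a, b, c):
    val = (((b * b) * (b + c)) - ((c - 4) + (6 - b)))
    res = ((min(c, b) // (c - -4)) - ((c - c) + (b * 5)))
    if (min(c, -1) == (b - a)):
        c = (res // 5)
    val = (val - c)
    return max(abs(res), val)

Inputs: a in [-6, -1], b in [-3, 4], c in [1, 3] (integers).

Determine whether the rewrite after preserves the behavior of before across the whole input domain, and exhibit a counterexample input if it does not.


Take a=-6, b=-3, c=1.
before: tmp = -24; res = 14; ((b - a) == min(c, -1)) -> false; tmp = -25; return 25
after: val = -24; res = 14; (min(c, -1) == (b - a)) -> false; val = -25; return 14
25 against 14: the behavior changed.
verdict: not equivalent; witness: a=-6, b=-3, c=1


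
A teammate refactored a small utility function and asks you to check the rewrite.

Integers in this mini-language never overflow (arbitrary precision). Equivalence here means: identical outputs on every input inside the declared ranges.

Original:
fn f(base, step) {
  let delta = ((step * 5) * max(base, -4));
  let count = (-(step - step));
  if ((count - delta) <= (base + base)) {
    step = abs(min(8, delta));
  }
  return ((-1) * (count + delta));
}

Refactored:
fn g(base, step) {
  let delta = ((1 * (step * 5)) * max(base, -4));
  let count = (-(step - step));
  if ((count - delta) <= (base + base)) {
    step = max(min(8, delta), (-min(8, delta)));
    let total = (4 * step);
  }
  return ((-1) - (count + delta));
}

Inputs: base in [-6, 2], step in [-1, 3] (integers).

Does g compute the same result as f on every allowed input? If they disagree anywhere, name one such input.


The rewrite breaks on base=-6, step=-1, where the results are -20 and -21.
f: delta := 20 | count := 0 | ((count - delta) <= (base + base)): true | step := 8 | result -20
g: delta := 20 | count := 0 | ((count - delta) <= (base + base)): true | step := 8 | total := 32 | result -21
verdict: not equivalent; witness: base=-6, step=-1


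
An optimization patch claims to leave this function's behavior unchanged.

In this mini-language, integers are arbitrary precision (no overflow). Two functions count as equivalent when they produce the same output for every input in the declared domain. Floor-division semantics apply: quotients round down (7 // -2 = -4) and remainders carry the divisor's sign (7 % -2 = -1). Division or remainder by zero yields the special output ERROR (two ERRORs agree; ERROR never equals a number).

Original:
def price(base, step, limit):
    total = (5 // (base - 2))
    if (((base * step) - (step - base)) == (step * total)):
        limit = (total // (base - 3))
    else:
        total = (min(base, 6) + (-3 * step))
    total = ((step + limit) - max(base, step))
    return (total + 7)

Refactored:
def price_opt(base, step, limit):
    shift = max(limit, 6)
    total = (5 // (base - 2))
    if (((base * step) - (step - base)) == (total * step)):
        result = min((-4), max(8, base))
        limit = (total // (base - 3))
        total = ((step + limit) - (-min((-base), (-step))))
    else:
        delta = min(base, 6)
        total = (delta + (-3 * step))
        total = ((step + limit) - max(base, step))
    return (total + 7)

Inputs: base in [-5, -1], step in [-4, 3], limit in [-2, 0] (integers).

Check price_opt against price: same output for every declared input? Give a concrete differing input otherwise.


Equivalent — the differences include constant usage differs; also local variable names differ; also arithmetic usage differs; also statement counts differ; also min/max/abs usage differs, yet no declared input distinguishes the two.
Spot check at base=-3, step=-2, limit=0 — price: total = -1; (((base * step) - (step - base)) == (step * total)) -> false; total = 3; total = 0; return 7. price_opt: shift = 6; total = -1; (((base * step) - (step - base)) == (total * step)) -> false; delta = -3; total = 3; total = 0; return 7. Both give 7.
Sweeping the whole domain (120 inputs) finds no disagreement.
verdict: equivalent


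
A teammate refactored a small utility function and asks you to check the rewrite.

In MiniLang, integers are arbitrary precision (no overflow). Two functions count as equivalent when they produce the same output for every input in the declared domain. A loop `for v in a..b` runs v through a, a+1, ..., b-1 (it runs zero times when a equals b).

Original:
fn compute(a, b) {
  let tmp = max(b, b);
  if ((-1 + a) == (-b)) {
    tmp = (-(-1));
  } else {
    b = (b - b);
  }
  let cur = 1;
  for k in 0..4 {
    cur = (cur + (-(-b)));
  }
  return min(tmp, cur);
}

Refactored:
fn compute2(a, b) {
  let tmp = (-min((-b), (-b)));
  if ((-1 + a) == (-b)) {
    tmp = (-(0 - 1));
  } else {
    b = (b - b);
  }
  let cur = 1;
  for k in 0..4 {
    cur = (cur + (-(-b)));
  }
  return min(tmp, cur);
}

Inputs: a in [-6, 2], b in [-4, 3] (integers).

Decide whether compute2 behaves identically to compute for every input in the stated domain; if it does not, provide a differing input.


Equivalent — the differences include min/max/abs usage differs, plus arithmetic usage differs, plus constant usage differs, yet no declared input distinguishes the two.
Spot check at a=1, b=-3 — compute: tmp := -3 | ((-1 + a) == (-b)): false | b := 0 | cur := 1 | iter k=0: | cur := 1 | iter k=1: | cur := 1 | iter k=2: | cur := 1 | iter k=3: | cur := 1 | result -3. compute2: tmp := -3 | ((-1 + a) == (-b)): false | b := 0 | cur := 1 | iter k=0: | cur := 1 | iter k=1: | cur := 1 | iter k=2: | cur := 1 | iter k=3: | cur := 1 | result -3. Both give -3.
An exhaustive pass over the 72 declared inputs shows identical outputs.
verdict: equivalent


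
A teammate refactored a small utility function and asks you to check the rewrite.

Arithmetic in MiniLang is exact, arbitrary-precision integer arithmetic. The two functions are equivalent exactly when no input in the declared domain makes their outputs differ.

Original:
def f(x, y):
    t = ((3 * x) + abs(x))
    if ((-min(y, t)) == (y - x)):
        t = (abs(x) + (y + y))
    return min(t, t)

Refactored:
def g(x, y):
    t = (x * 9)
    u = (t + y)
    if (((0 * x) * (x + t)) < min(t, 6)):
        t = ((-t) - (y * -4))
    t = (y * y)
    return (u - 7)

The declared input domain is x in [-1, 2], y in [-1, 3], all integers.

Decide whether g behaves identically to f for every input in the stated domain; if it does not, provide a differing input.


The rewrite breaks on x=-1, y=-1, where the results are -2 and -17.
f: t=-2, then ((-min(y, t)) == (y - x)) is false, then returns -2
g: t=-9, then u=-10, then (((0 * x) * (x + t)) < min(t, 6)) is false, then t=1, then returns -17
verdict: not equivalent; witness: x=-1, y=-1


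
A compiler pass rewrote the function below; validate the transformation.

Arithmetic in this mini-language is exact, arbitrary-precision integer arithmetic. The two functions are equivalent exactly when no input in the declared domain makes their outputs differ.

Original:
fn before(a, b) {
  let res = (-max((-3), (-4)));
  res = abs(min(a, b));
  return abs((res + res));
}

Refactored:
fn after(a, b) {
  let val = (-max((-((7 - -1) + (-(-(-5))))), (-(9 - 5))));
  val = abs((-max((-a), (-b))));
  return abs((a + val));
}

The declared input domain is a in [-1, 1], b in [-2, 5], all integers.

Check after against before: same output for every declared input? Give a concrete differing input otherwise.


Take a=-1, b=-2.
before: res := 3 | res := 2 | result 4
after: val := 3 | val := 2 | result 1
4 vs 1 — the two versions disagree here.
verdict: not equivalent; witness: a=-1, b=-2
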